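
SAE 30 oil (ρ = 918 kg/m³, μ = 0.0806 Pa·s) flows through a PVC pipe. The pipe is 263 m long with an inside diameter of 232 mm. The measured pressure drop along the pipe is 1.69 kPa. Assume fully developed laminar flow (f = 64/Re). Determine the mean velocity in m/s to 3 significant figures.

For laminar flow, f = 64/Re with Re = ρVD/μ, so Darcy-Weisbach reduces to ΔP = 32μLV/D². Solving for V: V = ΔP·D²/(32μL) = 1690·(0.232)²/(32·0.0806·263) = 0.1341 m/s.
Check: Re = ρVD/μ = 918·0.1341·0.232/0.0806 = 354.3 < 2300, so the laminar assumption holds.

V ≈ 0.134 m/s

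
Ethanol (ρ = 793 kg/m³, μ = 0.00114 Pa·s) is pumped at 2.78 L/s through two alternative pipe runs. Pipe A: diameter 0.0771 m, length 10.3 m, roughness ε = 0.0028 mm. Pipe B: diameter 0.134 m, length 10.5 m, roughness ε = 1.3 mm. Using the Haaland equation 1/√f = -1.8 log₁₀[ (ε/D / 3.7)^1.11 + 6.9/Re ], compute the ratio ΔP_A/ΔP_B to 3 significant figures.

ΔP_A/ΔP_B ≈ 8.84

Pipe A: V = Q/A = 0.00278/0.004669 = 0.5955 m/s; Re = 3.194e+04; ε/D = 3.63e-05; Haaland → f = 0.02304; ΔP_A = f(L/D)(ρV²/2) = 432.7 Pa.
Pipe B: V = Q/A = 0.00278/0.0141 = 0.1971 m/s; Re = 1.837e+04; ε/D = 0.0097; Haaland → f = 0.04053; ΔP_B = f(L/D)(ρV²/2) = 48.93 Pa.
ΔP_A/ΔP_B = 432.7/48.93 = 8.84.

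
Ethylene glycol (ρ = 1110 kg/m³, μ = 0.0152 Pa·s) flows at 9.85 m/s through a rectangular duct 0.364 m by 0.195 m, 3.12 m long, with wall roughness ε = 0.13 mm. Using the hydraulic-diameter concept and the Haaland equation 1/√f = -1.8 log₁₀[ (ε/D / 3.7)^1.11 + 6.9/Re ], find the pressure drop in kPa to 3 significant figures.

Hydraulic diameter D_h = 4A/P = 4·(0.364·0.195)/(2·(0.364+0.195)) = 0.2839/1.118 = 0.254 m.
Re = ρVD_h/μ = 1110·9.85·0.254/0.0152 = 1.827e+05.
ε/D_h = 0.00013/0.254 = 0.000512; Haaland gives 1/√f = -1.8 log₁₀[5.21e-05+3.78e-05] = 7.284, so f = 0.01885.
ΔP = f(L/D_h)(ρV²/2) = 0.01885·3.12/0.254·5.385e+04 = 1.247e+04 Pa.
ΔP = 12.5 kPa.

ΔP ≈ 12.5 kPa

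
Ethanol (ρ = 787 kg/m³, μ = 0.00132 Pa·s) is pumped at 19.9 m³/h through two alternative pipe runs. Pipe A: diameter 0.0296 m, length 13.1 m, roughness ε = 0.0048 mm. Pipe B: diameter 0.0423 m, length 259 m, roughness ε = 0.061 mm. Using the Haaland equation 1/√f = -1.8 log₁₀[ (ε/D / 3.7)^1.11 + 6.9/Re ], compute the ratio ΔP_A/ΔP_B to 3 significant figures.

Pipe A: V = Q/A = 0.005528/0.0006881 = 8.033 m/s; Re = 1.418e+05; ε/D = 0.000162; Haaland → f = 0.0175; ΔP_A = f(L/D)(ρV²/2) = 1.967e+05 Pa.
Pipe B: V = Q/A = 0.005528/0.001405 = 3.934 m/s; Re = 9.92e+04; ε/D = 0.00144; Haaland → f = 0.02341; ΔP_B = f(L/D)(ρV²/2) = 8.727e+05 Pa.
ΔP_A/ΔP_B = 1.967e+05/8.727e+05 = 0.225.

ΔP_A/ΔP_B ≈ 0.225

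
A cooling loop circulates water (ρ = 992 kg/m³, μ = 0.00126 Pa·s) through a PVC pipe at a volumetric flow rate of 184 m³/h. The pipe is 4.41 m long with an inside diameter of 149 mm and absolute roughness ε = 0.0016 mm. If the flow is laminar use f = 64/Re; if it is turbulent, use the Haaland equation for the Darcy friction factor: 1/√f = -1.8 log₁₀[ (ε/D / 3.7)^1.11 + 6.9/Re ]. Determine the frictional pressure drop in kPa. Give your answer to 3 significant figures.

ΔP ≈ 1.78 kPa

Q = 184 m³/h = 184/3600 = 0.05111 m³/s.
Cross-sectional area A = πD²/4 = π(0.149)²/4 = 0.01744 m²; mean velocity V = Q/A = 0.05111/0.01744 = 2.931 m/s.
Reynolds number Re = ρVD/μ = 992 · 2.931 · 0.149 / 0.00126 = 3.439e+05.
Re > 4000 → turbulent. Relative roughness ε/D = 1.6e-06/0.149 = 1.07e-05. Haaland: 1/√f = -1.8 log₁₀[(1.07e-05/3.7)^1.11 + 6.9/3.439e+05] = -1.8 log₁₀[7.14e-07 + 2.01e-05] = 8.428, so f = 0.01408.
Darcy-Weisbach: ΔP = f(L/D)(ρV²/2) = 0.01408·(4.41/0.149)·(992·2.931²/2) = 0.01408·29.6·4262 = 1776 Pa.
ΔP = 1776 Pa = 1.78 kPa.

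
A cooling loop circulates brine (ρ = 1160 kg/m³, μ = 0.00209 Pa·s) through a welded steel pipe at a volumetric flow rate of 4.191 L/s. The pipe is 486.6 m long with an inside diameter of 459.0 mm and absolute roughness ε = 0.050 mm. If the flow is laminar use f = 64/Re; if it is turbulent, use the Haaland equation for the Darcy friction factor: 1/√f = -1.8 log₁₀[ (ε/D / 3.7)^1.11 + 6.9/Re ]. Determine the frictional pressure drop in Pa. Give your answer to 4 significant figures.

ΔP ≈ 13.83 Pa

Q = 4.191 L/s = 4.191/1000 = 0.004191 m³/s.
Cross-sectional area A = πD²/4 = π(0.459)²/4 = 0.1655 m²; mean velocity V = Q/A = 0.004191/0.1655 = 0.02533 m/s.
Reynolds number Re = ρVD/μ = 1160 · 0.02533 · 0.459 / 0.00209 = 6452.
Re > 4000 → turbulent. Relative roughness ε/D = 5e-05/0.459 = 0.000109. Haaland: 1/√f = -1.8 log₁₀[(0.000109/3.7)^1.11 + 6.9/6452] = -1.8 log₁₀[9.34e-06 + 0.00107] = 5.341, so f = 0.03506.
Darcy-Weisbach: ΔP = f(L/D)(ρV²/2) = 0.03506·(486.6/0.459)·(1160·0.02533²/2) = 0.03506·1060·0.3721 = 13.83 Pa.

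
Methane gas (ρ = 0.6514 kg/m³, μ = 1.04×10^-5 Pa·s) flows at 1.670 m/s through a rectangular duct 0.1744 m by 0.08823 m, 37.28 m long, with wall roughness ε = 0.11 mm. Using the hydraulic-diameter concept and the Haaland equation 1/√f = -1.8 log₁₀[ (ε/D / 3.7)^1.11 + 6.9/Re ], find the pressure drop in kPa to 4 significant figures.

Hydraulic diameter D_h = 4A/P = 4·(0.1744·0.08823)/(2·(0.1744+0.08823)) = 0.06155/0.5253 = 0.1172 m.
Re = ρVD_h/μ = 0.6514·1.67·0.1172/1.04e-05 = 1.226e+04.
ε/D_h = 0.00011/0.1172 = 0.000939; Haaland gives 1/√f = -1.8 log₁₀[0.000102+0.000563] = 5.719, so f = 0.03058.
ΔP = f(L/D_h)(ρV²/2) = 0.03058·37.28/0.1172·0.9083 = 8.836 Pa.
ΔP = 0.008836 kPa.

ΔP ≈ 0.008836 kPa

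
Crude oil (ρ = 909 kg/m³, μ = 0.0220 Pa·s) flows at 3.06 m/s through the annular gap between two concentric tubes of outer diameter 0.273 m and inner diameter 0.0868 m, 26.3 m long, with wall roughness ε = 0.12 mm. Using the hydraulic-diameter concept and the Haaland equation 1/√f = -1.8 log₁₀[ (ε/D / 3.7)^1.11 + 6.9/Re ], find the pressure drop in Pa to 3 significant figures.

Hydraulic diameter D_h = 4A/P = D_o - D_i = 0.273 - 0.0868 = 0.1862 m.
Re = ρVD_h/μ = 909·3.06·0.1862/0.022 = 2.354e+04.
ε/D_h = 0.00012/0.1862 = 0.000644; Haaland gives 1/√f = -1.8 log₁₀[6.72e-05+0.000293] = 6.198, so f = 0.02603.
ΔP = f(L/D_h)(ρV²/2) = 0.02603·26.3/0.1862·4256 = 1.565e+04 Pa.

ΔP ≈ 15600 Pa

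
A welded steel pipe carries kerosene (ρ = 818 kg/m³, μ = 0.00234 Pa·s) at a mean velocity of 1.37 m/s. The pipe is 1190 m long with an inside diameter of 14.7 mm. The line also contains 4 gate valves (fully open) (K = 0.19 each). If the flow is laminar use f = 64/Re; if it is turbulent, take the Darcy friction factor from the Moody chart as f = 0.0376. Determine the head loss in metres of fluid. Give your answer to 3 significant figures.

h_f ≈ 291 m

Reynolds number Re = ρVD/μ = 818 · 1.37 · 0.0147 / 0.00234 = 7040.
Re > 4000 → turbulent; use the Moody-chart value f = 0.0376.
Total minor-loss coefficient ΣK = 4·0.19 = 0.76.
ΔP = [f·L/D + ΣK]·(ρV²/2) = [0.0376·1190/0.0147 + 0.76]·(818·1.37²/2) = [3044 + 0.76]·767.7 = 2.337e+06 Pa.
Head loss h_f = ΔP/(ρg) = 2.337e+06/(818·9.81) = 291 m.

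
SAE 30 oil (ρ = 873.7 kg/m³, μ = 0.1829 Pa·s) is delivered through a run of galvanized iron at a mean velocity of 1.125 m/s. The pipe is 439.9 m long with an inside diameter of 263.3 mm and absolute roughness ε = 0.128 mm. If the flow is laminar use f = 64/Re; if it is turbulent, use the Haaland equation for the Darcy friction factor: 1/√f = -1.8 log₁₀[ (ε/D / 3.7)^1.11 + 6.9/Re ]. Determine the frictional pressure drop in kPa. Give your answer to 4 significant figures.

Reynolds number Re = ρVD/μ = 873.7 · 1.125 · 0.2633 / 0.183 = 1415.
Re < 2300 → laminar flow, so f = 64/Re = 64/1415 = 0.04523 (the turbulent correlation is not needed).
Darcy-Weisbach: ΔP = f(L/D)(ρV²/2) = 0.04523·(439.9/0.2633)·(873.7·1.125²/2) = 0.04523·1671·552.9 = 4.178e+04 Pa.
ΔP = 4.178e+04 Pa = 41.78 kPa.

ΔP ≈ 41.78 kPa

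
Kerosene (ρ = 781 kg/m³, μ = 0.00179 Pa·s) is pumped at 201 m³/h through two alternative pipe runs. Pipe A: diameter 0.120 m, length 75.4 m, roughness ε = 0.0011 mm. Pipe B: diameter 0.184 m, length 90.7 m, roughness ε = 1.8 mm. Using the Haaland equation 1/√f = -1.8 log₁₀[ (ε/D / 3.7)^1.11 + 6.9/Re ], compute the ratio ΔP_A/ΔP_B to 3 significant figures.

Pipe A: V = Q/A = 0.05583/0.01131 = 4.937 m/s; Re = 2.585e+05; ε/D = 9.17e-06; Haaland → f = 0.01482; ΔP_A = f(L/D)(ρV²/2) = 8.861e+04 Pa.
Pipe B: V = Q/A = 0.05583/0.02659 = 2.1 m/s; Re = 1.686e+05; ε/D = 0.00978; Haaland → f = 0.03804; ΔP_B = f(L/D)(ρV²/2) = 3.228e+04 Pa.
ΔP_A/ΔP_B = 8.861e+04/3.228e+04 = 2.74.

ΔP_A/ΔP_B ≈ 2.74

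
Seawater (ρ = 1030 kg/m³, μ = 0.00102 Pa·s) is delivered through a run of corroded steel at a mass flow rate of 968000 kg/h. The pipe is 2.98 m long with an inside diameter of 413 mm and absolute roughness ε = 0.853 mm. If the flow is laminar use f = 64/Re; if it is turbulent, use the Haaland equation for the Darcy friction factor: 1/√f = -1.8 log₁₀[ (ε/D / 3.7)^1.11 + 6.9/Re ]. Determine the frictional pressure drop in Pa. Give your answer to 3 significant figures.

ṁ = 968000 kg/h = 968000/3600 = 268.9 kg/s.
A = πD²/4 = π(0.413)²/4 = 0.134 m²; mean velocity V = ṁ/(ρA) = 268.9/(1030 · 0.134) = 1.949 m/s.
Reynolds number Re = ρVD/μ = 1030 · 1.949 · 0.413 / 0.00102 = 8.127e+05.
Re > 4000 → turbulent. Relative roughness ε/D = 0.000853/0.413 = 0.00207. Haaland: 1/√f = -1.8 log₁₀[(0.00207/3.7)^1.11 + 6.9/8.127e+05] = -1.8 log₁₀[0.000245 + 8.49e-06] = 6.473, so f = 0.02386.
Darcy-Weisbach: ΔP = f(L/D)(ρV²/2) = 0.02386·(2.98/0.413)·(1030·1.949²/2) = 0.02386·7.215·1956 = 336.8 Pa.

ΔP ≈ 337 Pa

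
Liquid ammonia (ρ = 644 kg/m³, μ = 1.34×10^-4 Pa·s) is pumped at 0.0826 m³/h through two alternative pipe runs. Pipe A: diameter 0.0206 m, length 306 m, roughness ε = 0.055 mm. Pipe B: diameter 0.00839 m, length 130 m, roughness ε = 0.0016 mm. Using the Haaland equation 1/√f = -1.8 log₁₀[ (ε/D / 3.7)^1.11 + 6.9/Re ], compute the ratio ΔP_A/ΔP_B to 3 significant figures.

Pipe A: V = Q/A = 2.294e-05/0.0003333 = 0.06884 m/s; Re = 6816; ε/D = 0.00267; Haaland → f = 0.03738; ΔP_A = f(L/D)(ρV²/2) = 847.3 Pa.
Pipe B: V = Q/A = 2.294e-05/5.529e-05 = 0.415 m/s; Re = 1.673e+04; ε/D = 0.000191; Haaland → f = 0.02723; ΔP_B = f(L/D)(ρV²/2) = 2.34e+04 Pa.
ΔP_A/ΔP_B = 847.3/2.34e+04 = 0.0362.

ΔP_A/ΔP_B ≈ 0.0362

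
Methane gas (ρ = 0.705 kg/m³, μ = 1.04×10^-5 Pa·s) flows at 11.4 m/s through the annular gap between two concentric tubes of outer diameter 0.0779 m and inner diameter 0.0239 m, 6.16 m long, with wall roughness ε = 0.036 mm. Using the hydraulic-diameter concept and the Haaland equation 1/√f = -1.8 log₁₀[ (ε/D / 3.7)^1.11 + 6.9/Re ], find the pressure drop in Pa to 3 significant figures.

Hydraulic diameter D_h = 4A/P = D_o - D_i = 0.0779 - 0.0239 = 0.054 m.
Re = ρVD_h/μ = 0.705·11.4·0.054/1.04e-05 = 4.173e+04.
ε/D_h = 3.6e-05/0.054 = 0.000667; Haaland gives 1/√f = -1.8 log₁₀[6.98e-05+0.000165] = 6.532, so f = 0.02344.
ΔP = f(L/D_h)(ρV²/2) = 0.02344·6.16/0.054·45.81 = 122.5 Pa.

ΔP ≈ 122 Pa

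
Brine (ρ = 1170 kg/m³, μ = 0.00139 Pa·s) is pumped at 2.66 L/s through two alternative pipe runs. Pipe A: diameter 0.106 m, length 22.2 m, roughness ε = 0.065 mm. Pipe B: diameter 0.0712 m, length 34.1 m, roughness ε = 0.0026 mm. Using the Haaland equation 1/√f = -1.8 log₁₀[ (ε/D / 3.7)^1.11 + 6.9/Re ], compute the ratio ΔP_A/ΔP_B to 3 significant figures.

ΔP_A/ΔP_B ≈ 0.103

Pipe A: V = Q/A = 0.00266/0.008825 = 0.3014 m/s; Re = 2.689e+04; ε/D = 0.000613; Haaland → f = 0.02527; ΔP_A = f(L/D)(ρV²/2) = 281.3 Pa.
Pipe B: V = Q/A = 0.00266/0.003982 = 0.6681 m/s; Re = 4.004e+04; ε/D = 3.65e-05; Haaland → f = 0.02187; ΔP_B = f(L/D)(ρV²/2) = 2735 Pa.
ΔP_A/ΔP_B = 281.3/2735 = 0.103.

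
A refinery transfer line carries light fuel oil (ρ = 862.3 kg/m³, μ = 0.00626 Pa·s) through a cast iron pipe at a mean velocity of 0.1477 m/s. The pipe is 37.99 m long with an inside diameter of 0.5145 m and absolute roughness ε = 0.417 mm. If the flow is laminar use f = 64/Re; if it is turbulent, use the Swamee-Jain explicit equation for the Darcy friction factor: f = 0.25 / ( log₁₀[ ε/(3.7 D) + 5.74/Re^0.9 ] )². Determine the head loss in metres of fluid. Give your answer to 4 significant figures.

h_f ≈ 0.002627 m

Reynolds number Re = ρVD/μ = 862.3 · 0.1477 · 0.5145 / 0.00626 = 1.047e+04.
Re > 4000 → turbulent. Relative roughness ε/D = 0.000417/0.5145 = 0.00081. Swamee-Jain: f = 0.25/(log₁₀[0.00081/3.7 + 5.74/1.047e+04^0.9])² = 0.25/(log₁₀[0.000219 + 0.00138])² = 0.25/(-2.795)² = 0.032.
Darcy-Weisbach: ΔP = f(L/D)(ρV²/2) = 0.032·(37.99/0.5145)·(862.3·0.1477²/2) = 0.032·73.84·9.406 = 22.22 Pa.
Head loss h_f = ΔP/(ρg) = 22.22/(862.3·9.81) = 0.002627 m.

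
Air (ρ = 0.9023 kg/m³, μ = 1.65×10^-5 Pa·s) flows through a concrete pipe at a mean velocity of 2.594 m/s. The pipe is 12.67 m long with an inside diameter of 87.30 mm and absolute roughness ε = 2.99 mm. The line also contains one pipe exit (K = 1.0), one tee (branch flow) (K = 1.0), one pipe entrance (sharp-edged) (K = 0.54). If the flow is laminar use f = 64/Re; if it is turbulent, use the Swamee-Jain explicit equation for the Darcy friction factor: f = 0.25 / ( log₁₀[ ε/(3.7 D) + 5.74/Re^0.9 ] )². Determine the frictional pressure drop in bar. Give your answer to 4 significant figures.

ΔP ≈ 3.578×10^-4 bar

Reynolds number Re = ρVD/μ = 0.9023 · 2.594 · 0.0873 / 1.65e-05 = 1.238e+04.
Re > 4000 → turbulent. Relative roughness ε/D = 0.00299/0.0873 = 0.0342. Swamee-Jain: f = 0.25/(log₁₀[0.0342/3.7 + 5.74/1.238e+04^0.9])² = 0.25/(log₁₀[0.00926 + 0.00119])² = 0.25/(-1.981)² = 0.0637.
Total minor-loss coefficient ΣK = 1·1 + 1·1 + 1·0.54 = 2.54.
ΔP = [f·L/D + ΣK]·(ρV²/2) = [0.0637·12.67/0.0873 + 2.54]·(0.9023·2.594²/2) = [9.245 + 2.54]·3.036 = 35.78 Pa.
ΔP = 35.78 Pa = 3.578×10^-4 bar.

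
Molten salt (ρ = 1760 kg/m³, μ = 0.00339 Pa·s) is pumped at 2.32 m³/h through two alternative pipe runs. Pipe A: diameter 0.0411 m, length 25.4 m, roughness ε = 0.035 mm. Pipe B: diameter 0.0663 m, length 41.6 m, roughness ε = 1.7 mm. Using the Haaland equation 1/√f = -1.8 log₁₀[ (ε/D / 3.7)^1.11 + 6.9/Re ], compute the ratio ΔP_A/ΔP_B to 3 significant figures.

Pipe A: V = Q/A = 0.0006444/0.001327 = 0.4857 m/s; Re = 1.036e+04; ε/D = 0.000852; Haaland → f = 0.03169; ΔP_A = f(L/D)(ρV²/2) = 4067 Pa.
Pipe B: V = Q/A = 0.0006444/0.003452 = 0.1867 m/s; Re = 6425; ε/D = 0.0256; Haaland → f = 0.05866; ΔP_B = f(L/D)(ρV²/2) = 1129 Pa.
ΔP_A/ΔP_B = 4067/1129 = 3.60.

ΔP_A/ΔP_B ≈ 3.60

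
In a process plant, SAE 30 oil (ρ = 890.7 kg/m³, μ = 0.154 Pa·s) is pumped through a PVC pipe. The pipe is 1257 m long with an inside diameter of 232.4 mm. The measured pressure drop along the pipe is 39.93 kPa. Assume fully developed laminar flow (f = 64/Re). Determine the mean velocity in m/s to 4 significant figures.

V ≈ 0.3481 m/s

For laminar flow, f = 64/Re with Re = ρVD/μ, so Darcy-Weisbach reduces to ΔP = 32μLV/D². Solving for V: V = ΔP·D²/(32μL) = 3.993e+04·(0.2324)²/(32·0.154·1257) = 0.3481 m/s.
Check: Re = ρVD/μ = 890.7·0.3481·0.2324/0.154 = 468 < 2300, so the laminar assumption holds.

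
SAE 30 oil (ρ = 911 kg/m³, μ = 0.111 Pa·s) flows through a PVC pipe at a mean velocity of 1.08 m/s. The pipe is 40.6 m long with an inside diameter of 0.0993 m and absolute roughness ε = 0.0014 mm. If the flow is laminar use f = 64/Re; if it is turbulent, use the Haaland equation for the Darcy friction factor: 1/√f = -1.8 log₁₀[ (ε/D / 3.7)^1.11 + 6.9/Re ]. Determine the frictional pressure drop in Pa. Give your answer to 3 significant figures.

ΔP ≈ 15800 Pa

Reynolds number Re = ρVD/μ = 911 · 1.08 · 0.0993 / 0.111 = 880.2.
Re < 2300 → laminar flow, so f = 64/Re = 64/880.2 = 0.07271 (the turbulent correlation is not needed).
Darcy-Weisbach: ΔP = f(L/D)(ρV²/2) = 0.07271·(40.6/0.0993)·(911·1.08²/2) = 0.07271·408.9·531.3 = 1.58e+04 Pa.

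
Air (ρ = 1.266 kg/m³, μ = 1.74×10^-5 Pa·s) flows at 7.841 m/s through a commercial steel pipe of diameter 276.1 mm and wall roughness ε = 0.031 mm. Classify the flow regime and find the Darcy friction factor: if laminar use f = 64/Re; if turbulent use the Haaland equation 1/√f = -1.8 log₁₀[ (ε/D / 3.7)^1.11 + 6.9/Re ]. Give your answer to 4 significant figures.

f ≈ 0.01691

Re = ρVD/μ = 1.266·7.841·0.2761/1.74e-05 = 1.575e+05.
Re > 4000 → turbulent. ε/D = 3.1e-05/0.2761 = 0.000112; Haaland: 1/√f = -1.8 log₁₀[9.66e-06 + 4.38e-05] = 7.689, so f = 0.01691.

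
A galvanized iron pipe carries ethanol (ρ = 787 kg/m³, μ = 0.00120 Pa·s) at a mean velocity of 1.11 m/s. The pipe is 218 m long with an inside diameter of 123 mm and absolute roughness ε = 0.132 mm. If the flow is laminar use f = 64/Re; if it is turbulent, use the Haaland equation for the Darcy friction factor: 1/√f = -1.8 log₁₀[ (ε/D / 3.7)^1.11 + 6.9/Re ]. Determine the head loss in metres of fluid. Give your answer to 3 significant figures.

h_f ≈ 2.50 m

Reynolds number Re = ρVD/μ = 787 · 1.11 · 0.123 / 0.0012 = 8.954e+04.
Re > 4000 → turbulent. Relative roughness ε/D = 0.000132/0.123 = 0.00107. Haaland: 1/√f = -1.8 log₁₀[(0.00107/3.7)^1.11 + 6.9/8.954e+04] = -1.8 log₁₀[0.000118 + 7.71e-05] = 6.676, so f = 0.02244.
Darcy-Weisbach: ΔP = f(L/D)(ρV²/2) = 0.02244·(218/0.123)·(787·1.11²/2) = 0.02244·1772·484.8 = 1.928e+04 Pa.
Head loss h_f = ΔP/(ρg) = 1.928e+04/(787·9.81) = 2.50 m.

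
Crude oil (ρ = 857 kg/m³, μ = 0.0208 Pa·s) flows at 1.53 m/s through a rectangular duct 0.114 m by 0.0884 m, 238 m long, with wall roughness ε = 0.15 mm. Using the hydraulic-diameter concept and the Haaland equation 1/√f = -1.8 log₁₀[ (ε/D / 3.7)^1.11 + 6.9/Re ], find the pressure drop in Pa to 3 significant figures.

ΔP ≈ 88200 Pa

Hydraulic diameter D_h = 4A/P = 4·(0.114·0.0884)/(2·(0.114+0.0884)) = 0.04031/0.4048 = 0.09958 m.
Re = ρVD_h/μ = 857·1.53·0.09958/0.0208 = 6277.
ε/D_h = 0.00015/0.09958 = 0.00151; Haaland gives 1/√f = -1.8 log₁₀[0.000172+0.0011] = 5.212, so f = 0.03681.
ΔP = f(L/D_h)(ρV²/2) = 0.03681·238/0.09958·1003 = 8.825e+04 Pa.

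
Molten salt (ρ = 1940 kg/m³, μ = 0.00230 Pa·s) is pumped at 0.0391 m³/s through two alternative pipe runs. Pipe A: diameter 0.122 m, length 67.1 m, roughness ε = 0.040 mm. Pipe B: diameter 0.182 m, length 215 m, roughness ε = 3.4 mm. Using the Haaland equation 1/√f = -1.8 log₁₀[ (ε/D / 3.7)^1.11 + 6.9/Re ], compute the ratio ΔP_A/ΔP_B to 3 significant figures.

ΔP_A/ΔP_B ≈ 0.813

Pipe A: V = Q/A = 0.0391/0.01169 = 3.345 m/s; Re = 3.442e+05; ε/D = 0.000328; Haaland → f = 0.0168; ΔP_A = f(L/D)(ρV²/2) = 1.003e+05 Pa.
Pipe B: V = Q/A = 0.0391/0.02602 = 1.503 m/s; Re = 2.307e+05; ε/D = 0.0187; Haaland → f = 0.04766; ΔP_B = f(L/D)(ρV²/2) = 1.234e+05 Pa.
ΔP_A/ΔP_B = 1.003e+05/1.234e+05 = 0.813.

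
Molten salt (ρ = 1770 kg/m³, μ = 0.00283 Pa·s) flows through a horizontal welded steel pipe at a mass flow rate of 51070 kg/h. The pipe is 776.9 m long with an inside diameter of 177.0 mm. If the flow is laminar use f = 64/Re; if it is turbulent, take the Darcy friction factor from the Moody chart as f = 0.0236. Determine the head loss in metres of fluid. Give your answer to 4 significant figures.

ṁ = 51070 kg/h = 51070/3600 = 14.19 kg/s.
A = πD²/4 = π(0.177)²/4 = 0.02461 m²; mean velocity V = ṁ/(ρA) = 14.19/(1770 · 0.02461) = 0.3257 m/s.
Reynolds number Re = ρVD/μ = 1770 · 0.3257 · 0.177 / 0.00283 = 3.606e+04.
Re > 4000 → turbulent; use the Moody-chart value f = 0.0236.
Darcy-Weisbach: ΔP = f(L/D)(ρV²/2) = 0.0236·(776.9/0.177)·(1770·0.3257²/2) = 0.0236·4389·93.9 = 9726 Pa.
Head loss h_f = ΔP/(ρg) = 9726/(1770·9.81) = 0.5602 m.

h_f ≈ 0.5602 m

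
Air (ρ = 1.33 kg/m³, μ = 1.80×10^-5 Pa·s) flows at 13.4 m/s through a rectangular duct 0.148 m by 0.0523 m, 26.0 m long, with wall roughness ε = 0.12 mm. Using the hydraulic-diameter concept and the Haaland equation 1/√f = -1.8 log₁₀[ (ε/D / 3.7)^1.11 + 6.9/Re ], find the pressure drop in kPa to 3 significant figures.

ΔP ≈ 0.972 kPa

Hydraulic diameter D_h = 4A/P = 4·(0.148·0.0523)/(2·(0.148+0.0523)) = 0.03096/0.4006 = 0.07729 m.
Re = ρVD_h/μ = 1.33·13.4·0.07729/1.8e-05 = 7.652e+04.
ε/D_h = 0.00012/0.07729 = 0.00155; Haaland gives 1/√f = -1.8 log₁₀[0.000178+9.02e-05] = 6.428, so f = 0.0242.
ΔP = f(L/D_h)(ρV²/2) = 0.0242·26/0.07729·119.4 = 972.3 Pa.
ΔP = 0.972 kPa.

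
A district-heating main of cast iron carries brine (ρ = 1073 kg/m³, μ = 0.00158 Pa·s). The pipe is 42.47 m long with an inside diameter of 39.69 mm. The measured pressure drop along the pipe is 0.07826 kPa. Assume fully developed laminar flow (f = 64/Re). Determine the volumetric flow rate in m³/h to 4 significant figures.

For laminar flow, f = 64/Re with Re = ρVD/μ, so Darcy-Weisbach reduces to ΔP = 32μLV/D². Solving for V: V = ΔP·D²/(32μL) = 78.26·(0.03969)²/(32·0.00158·42.47) = 0.05741 m/s.
Check: Re = ρVD/μ = 1073·0.05741·0.03969/0.00158 = 1548 < 2300, so the laminar assumption holds.
Q = V·A = 0.05741·(π/4·0.03969²) = 7.103e-05 m³/s = 0.2557 m³/h.

Q ≈ 0.2557 m³/h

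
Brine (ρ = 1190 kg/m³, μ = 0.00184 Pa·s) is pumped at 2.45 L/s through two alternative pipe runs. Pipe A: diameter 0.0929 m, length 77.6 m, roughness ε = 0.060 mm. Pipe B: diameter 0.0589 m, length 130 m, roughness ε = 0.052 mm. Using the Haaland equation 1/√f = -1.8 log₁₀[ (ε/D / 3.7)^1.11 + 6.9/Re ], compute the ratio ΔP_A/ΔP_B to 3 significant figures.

Pipe A: V = Q/A = 0.00245/0.006778 = 0.3614 m/s; Re = 2.172e+04; ε/D = 0.000646; Haaland → f = 0.02647; ΔP_A = f(L/D)(ρV²/2) = 1719 Pa.
Pipe B: V = Q/A = 0.00245/0.002725 = 0.8992 m/s; Re = 3.425e+04; ε/D = 0.000883; Haaland → f = 0.0248; ΔP_B = f(L/D)(ρV²/2) = 2.634e+04 Pa.
ΔP_A/ΔP_B = 1719/2.634e+04 = 0.0653.

ΔP_A/ΔP_B ≈ 0.0653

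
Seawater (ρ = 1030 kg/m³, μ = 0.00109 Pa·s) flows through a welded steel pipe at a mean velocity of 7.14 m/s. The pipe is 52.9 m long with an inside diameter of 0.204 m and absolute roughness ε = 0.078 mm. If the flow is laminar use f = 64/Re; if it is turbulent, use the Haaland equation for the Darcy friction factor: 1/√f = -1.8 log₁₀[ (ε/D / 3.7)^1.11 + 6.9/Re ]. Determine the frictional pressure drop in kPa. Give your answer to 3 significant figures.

ΔP ≈ 110 kPa

Reynolds number Re = ρVD/μ = 1030 · 7.14 · 0.204 / 0.00109 = 1.376e+06.
Re > 4000 → turbulent. Relative roughness ε/D = 7.8e-05/0.204 = 0.000382. Haaland: 1/√f = -1.8 log₁₀[(0.000382/3.7)^1.11 + 6.9/1.376e+06] = -1.8 log₁₀[3.77e-05 + 5.01e-06] = 7.866, so f = 0.01616.
Darcy-Weisbach: ΔP = f(L/D)(ρV²/2) = 0.01616·(52.9/0.204)·(1030·7.14²/2) = 0.01616·259.3·2.625e+04 = 1.1e+05 Pa.
ΔP = 1.1e+05 Pa = 110 kPa.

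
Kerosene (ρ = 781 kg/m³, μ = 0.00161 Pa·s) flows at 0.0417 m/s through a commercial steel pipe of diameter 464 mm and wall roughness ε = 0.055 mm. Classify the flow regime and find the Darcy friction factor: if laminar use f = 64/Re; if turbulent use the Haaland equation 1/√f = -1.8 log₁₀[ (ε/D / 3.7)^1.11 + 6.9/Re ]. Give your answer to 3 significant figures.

f ≈ 0.0316

Re = ρVD/μ = 781·0.0417·0.464/0.00161 = 9386.
Re > 4000 → turbulent. ε/D = 5.5e-05/0.464 = 0.000119; Haaland: 1/√f = -1.8 log₁₀[1.03e-05 + 0.000735] = 5.63, so f = 0.03155.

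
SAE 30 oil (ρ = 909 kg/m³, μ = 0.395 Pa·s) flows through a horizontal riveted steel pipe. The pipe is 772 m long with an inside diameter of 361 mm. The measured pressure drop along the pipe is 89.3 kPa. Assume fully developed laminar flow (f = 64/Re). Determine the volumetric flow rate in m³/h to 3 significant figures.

Q ≈ 439 m³/h

For laminar flow, f = 64/Re with Re = ρVD/μ, so Darcy-Weisbach reduces to ΔP = 32μLV/D². Solving for V: V = ΔP·D²/(32μL) = 8.93e+04·(0.361)²/(32·0.395·772) = 1.193 m/s.
Check: Re = ρVD/μ = 909·1.193·0.361/0.395 = 990.8 < 2300, so the laminar assumption holds.
Q = V·A = 1.193·(π/4·0.361²) = 0.1221 m³/s = 439 m³/h.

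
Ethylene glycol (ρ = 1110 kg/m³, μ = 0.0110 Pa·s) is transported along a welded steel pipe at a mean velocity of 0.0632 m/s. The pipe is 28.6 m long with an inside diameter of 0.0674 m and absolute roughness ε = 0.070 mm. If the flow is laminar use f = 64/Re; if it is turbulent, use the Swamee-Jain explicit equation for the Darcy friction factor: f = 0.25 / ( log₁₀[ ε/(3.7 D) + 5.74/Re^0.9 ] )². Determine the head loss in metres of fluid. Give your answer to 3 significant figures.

h_f ≈ 0.0129 m

Reynolds number Re = ρVD/μ = 1110 · 0.0632 · 0.0674 / 0.011 = 429.8.
Re < 2300 → laminar flow, so f = 64/Re = 64/429.8 = 0.1489 (the turbulent correlation is not needed).
Darcy-Weisbach: ΔP = f(L/D)(ρV²/2) = 0.1489·(28.6/0.0674)·(1110·0.0632²/2) = 0.1489·424.3·2.217 = 140.1 Pa.
Head loss h_f = ΔP/(ρg) = 140.1/(1110·9.81) = 0.0129 m.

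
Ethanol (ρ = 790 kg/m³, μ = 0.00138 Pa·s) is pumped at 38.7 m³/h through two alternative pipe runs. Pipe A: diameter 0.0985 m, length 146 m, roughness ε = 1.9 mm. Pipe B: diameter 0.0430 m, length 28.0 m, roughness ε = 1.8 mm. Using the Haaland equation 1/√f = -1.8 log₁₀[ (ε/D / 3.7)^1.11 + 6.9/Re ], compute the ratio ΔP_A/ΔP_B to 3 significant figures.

Pipe A: V = Q/A = 0.01075/0.00762 = 1.411 m/s; Re = 7.955e+04; ε/D = 0.0193; Haaland → f = 0.04855; ΔP_A = f(L/D)(ρV²/2) = 5.657e+04 Pa.
Pipe B: V = Q/A = 0.01075/0.001452 = 7.403 m/s; Re = 1.822e+05; ε/D = 0.0419; Haaland → f = 0.06627; ΔP_B = f(L/D)(ρV²/2) = 9.34e+05 Pa.
ΔP_A/ΔP_B = 5.657e+04/9.34e+05 = 0.0606.

ΔP_A/ΔP_B ≈ 0.0606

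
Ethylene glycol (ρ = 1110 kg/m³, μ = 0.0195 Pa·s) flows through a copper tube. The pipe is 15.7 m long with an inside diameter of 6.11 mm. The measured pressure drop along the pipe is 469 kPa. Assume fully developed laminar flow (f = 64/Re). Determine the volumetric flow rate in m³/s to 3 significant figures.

For laminar flow, f = 64/Re with Re = ρVD/μ, so Darcy-Weisbach reduces to ΔP = 32μLV/D². Solving for V: V = ΔP·D²/(32μL) = 4.69e+05·(0.00611)²/(32·0.0195·15.7) = 1.787 m/s.
Check: Re = ρVD/μ = 1110·1.787·0.00611/0.0195 = 621.6 < 2300, so the laminar assumption holds.
Q = V·A = 1.787·(π/4·0.00611²) = 5.24e-05 m³/s = 5.24×10^-5 m³/s.

Q ≈ 5.24×10^-5 m³/s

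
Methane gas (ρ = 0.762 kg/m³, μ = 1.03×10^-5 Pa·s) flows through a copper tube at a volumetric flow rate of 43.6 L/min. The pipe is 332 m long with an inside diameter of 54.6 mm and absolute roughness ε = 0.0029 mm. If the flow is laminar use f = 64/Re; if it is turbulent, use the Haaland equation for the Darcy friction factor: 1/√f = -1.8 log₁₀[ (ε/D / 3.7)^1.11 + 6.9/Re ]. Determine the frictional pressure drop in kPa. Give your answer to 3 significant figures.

Q = 43.6 L/min = 43.6/60000 = 0.0007267 m³/s.
Cross-sectional area A = πD²/4 = π(0.0546)²/4 = 0.002341 m²; mean velocity V = Q/A = 0.0007267/0.002341 = 0.3104 m/s.
Reynolds number Re = ρVD/μ = 0.762 · 0.3104 · 0.0546 / 1.03e-05 = 1254.
Re < 2300 → laminar flow, so f = 64/Re = 64/1254 = 0.05105 (the turbulent correlation is not needed).
Darcy-Weisbach: ΔP = f(L/D)(ρV²/2) = 0.05105·(332/0.0546)·(0.762·0.3104²/2) = 0.05105·6081·0.0367 = 11.39 Pa.
ΔP = 11.39 Pa = 0.0114 kPa.

ΔP ≈ 0.0114 kPa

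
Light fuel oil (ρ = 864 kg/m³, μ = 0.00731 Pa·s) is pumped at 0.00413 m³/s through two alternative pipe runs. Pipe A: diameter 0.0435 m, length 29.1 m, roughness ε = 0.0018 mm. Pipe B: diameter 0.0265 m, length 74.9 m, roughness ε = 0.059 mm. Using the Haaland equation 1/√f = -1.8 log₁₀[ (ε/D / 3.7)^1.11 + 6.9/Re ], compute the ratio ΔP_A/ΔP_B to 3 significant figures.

ΔP_A/ΔP_B ≈ 0.0314

Pipe A: V = Q/A = 0.00413/0.001486 = 2.779 m/s; Re = 1.429e+04; ε/D = 4.14e-05; Haaland → f = 0.02812; ΔP_A = f(L/D)(ρV²/2) = 6.275e+04 Pa.
Pipe B: V = Q/A = 0.00413/0.0005515 = 7.488 m/s; Re = 2.345e+04; ε/D = 0.00223; Haaland → f = 0.02919; ΔP_B = f(L/D)(ρV²/2) = 1.999e+06 Pa.
ΔP_A/ΔP_B = 6.275e+04/1.999e+06 = 0.0314.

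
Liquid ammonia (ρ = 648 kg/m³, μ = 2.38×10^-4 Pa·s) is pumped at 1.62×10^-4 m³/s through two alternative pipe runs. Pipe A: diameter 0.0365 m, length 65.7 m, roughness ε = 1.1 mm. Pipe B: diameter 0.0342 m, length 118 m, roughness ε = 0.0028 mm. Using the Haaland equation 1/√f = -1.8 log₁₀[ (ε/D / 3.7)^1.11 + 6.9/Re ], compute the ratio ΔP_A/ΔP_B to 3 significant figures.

ΔP_A/ΔP_B ≈ 0.878

Pipe A: V = Q/A = 0.000162/0.001046 = 0.1548 m/s; Re = 1.539e+04; ε/D = 0.0301; Haaland → f = 0.05937; ΔP_A = f(L/D)(ρV²/2) = 829.9 Pa.
Pipe B: V = Q/A = 0.000162/0.0009186 = 0.1763 m/s; Re = 1.642e+04; ε/D = 8.19e-05; Haaland → f = 0.02718; ΔP_B = f(L/D)(ρV²/2) = 945 Pa.
ΔP_A/ΔP_B = 829.9/945 = 0.878.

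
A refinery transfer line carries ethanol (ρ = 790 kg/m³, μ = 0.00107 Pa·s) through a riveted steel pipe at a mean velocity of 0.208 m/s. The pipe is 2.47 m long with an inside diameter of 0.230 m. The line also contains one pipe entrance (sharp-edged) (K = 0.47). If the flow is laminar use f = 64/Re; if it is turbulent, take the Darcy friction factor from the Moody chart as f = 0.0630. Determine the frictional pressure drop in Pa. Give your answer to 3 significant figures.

Reynolds number Re = ρVD/μ = 790 · 0.208 · 0.23 / 0.00107 = 3.532e+04.
Re > 4000 → turbulent; use the Moody-chart value f = 0.0630.
Total minor-loss coefficient ΣK = 1·0.47 = 0.47.
ΔP = [f·L/D + ΣK]·(ρV²/2) = [0.063·2.47/0.23 + 0.47]·(790·0.208²/2) = [0.6766 + 0.47]·17.09 = 19.59 Pa.

ΔP ≈ 19.6 Pa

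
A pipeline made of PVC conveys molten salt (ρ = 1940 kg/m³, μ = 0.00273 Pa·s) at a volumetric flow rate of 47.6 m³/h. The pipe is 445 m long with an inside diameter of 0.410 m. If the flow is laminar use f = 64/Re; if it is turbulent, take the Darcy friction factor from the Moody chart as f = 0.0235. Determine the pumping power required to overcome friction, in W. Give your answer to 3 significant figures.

P ≈ 3.28 W

Q = 47.6 m³/h = 47.6/3600 = 0.01322 m³/s.
Cross-sectional area A = πD²/4 = π(0.41)²/4 = 0.132 m²; mean velocity V = Q/A = 0.01322/0.132 = 0.1001 m/s.
Reynolds number Re = ρVD/μ = 1940 · 0.1001 · 0.41 / 0.00273 = 2.918e+04.
Re > 4000 → turbulent; use the Moody-chart value f = 0.0235.
Darcy-Weisbach: ΔP = f(L/D)(ρV²/2) = 0.0235·(445/0.41)·(1940·0.1001²/2) = 0.0235·1085·9.729 = 248.1 Pa.
Pumping power P = QΔP = 0.01322·248.1 = 3.281 W = 3.28 W.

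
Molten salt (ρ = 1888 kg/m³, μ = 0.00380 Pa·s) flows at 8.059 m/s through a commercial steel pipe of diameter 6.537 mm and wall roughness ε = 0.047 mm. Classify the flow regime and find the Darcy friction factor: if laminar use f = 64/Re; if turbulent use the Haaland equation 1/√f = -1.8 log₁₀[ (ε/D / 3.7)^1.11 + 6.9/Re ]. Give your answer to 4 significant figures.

f ≈ 0.03655

Re = ρVD/μ = 1888·8.059·0.006537/0.0038 = 2.617e+04.
Re > 4000 → turbulent. ε/D = 4.7e-05/0.006537 = 0.00719; Haaland: 1/√f = -1.8 log₁₀[0.000978 + 0.000264] = 5.231, so f = 0.03655.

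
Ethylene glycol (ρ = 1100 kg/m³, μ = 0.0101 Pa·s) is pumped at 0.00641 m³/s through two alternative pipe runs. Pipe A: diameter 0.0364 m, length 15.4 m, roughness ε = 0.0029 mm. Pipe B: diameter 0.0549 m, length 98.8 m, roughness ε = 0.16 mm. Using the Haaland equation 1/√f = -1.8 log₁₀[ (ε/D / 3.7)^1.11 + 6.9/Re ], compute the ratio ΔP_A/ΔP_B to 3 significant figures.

Pipe A: V = Q/A = 0.00641/0.001041 = 6.16 m/s; Re = 2.442e+04; ε/D = 7.97e-05; Haaland → f = 0.02465; ΔP_A = f(L/D)(ρV²/2) = 2.176e+05 Pa.
Pipe B: V = Q/A = 0.00641/0.002367 = 2.708 m/s; Re = 1.619e+04; ε/D = 0.00291; Haaland → f = 0.03201; ΔP_B = f(L/D)(ρV²/2) = 2.323e+05 Pa.
ΔP_A/ΔP_B = 2.176e+05/2.323e+05 = 0.937.

ΔP_A/ΔP_B ≈ 0.937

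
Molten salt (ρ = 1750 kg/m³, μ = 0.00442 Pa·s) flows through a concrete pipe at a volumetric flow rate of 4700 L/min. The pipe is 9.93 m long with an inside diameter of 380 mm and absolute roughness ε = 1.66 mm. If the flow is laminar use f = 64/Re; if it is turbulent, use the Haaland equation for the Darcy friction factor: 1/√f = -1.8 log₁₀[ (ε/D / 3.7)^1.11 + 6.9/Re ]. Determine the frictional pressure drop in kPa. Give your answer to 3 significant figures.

ΔP ≈ 0.328 kPa

Q = 4700 L/min = 4700/60000 = 0.07833 m³/s.
Cross-sectional area A = πD²/4 = π(0.38)²/4 = 0.1134 m²; mean velocity V = Q/A = 0.07833/0.1134 = 0.6907 m/s.
Reynolds number Re = ρVD/μ = 1750 · 0.6907 · 0.38 / 0.00442 = 1.039e+05.
Re > 4000 → turbulent. Relative roughness ε/D = 0.00166/0.38 = 0.00437. Haaland: 1/√f = -1.8 log₁₀[(0.00437/3.7)^1.11 + 6.9/1.039e+05] = -1.8 log₁₀[0.000562 + 6.64e-05] = 5.763, so f = 0.03011.
Darcy-Weisbach: ΔP = f(L/D)(ρV²/2) = 0.03011·(9.93/0.38)·(1750·0.6907²/2) = 0.03011·26.13·417.4 = 328.5 Pa.
ΔP = 328.5 Pa = 0.328 kPa.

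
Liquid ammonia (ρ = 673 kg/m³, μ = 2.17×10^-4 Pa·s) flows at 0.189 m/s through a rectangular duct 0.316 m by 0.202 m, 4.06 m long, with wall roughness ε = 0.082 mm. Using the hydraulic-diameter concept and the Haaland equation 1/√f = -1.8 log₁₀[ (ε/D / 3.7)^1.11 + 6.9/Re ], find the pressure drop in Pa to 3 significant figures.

ΔP ≈ 3.64 Pa

Hydraulic diameter D_h = 4A/P = 4·(0.316·0.202)/(2·(0.316+0.202)) = 0.2553/1.036 = 0.2465 m.
Re = ρVD_h/μ = 673·0.189·0.2465/0.000217 = 1.445e+05.
ε/D_h = 8.2e-05/0.2465 = 0.000333; Haaland gives 1/√f = -1.8 log₁₀[3.23e-05+4.78e-05] = 7.374, so f = 0.01839.
ΔP = f(L/D_h)(ρV²/2) = 0.01839·4.06/0.2465·12.02 = 3.641 Pa.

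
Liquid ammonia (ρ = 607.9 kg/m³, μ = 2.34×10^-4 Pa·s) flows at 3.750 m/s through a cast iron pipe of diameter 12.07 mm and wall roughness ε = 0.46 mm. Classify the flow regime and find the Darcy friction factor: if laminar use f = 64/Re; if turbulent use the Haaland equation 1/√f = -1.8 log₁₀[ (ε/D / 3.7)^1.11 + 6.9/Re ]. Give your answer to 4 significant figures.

Re = ρVD/μ = 607.9·3.75·0.01207/0.000234 = 1.176e+05.
Re > 4000 → turbulent. ε/D = 0.00046/0.01207 = 0.0381; Haaland: 1/√f = -1.8 log₁₀[0.00623 + 5.87e-05] = 3.963, so f = 0.06367.

f ≈ 0.06367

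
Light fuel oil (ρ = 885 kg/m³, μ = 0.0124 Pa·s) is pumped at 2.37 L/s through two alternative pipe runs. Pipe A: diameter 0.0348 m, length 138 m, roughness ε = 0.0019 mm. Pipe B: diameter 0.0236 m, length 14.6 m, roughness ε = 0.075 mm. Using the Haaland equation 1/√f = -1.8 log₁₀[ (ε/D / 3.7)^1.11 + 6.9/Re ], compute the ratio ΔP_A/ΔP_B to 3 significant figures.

Pipe A: V = Q/A = 0.00237/0.0009511 = 2.492 m/s; Re = 6189; ε/D = 5.46e-05; Haaland → f = 0.03544; ΔP_A = f(L/D)(ρV²/2) = 3.861e+05 Pa.
Pipe B: V = Q/A = 0.00237/0.0004374 = 5.418 m/s; Re = 9126; ε/D = 0.00318; Haaland → f = 0.03574; ΔP_B = f(L/D)(ρV²/2) = 2.872e+05 Pa.
ΔP_A/ΔP_B = 3.861e+05/2.872e+05 = 1.34.

ΔP_A/ΔP_B ≈ 1.34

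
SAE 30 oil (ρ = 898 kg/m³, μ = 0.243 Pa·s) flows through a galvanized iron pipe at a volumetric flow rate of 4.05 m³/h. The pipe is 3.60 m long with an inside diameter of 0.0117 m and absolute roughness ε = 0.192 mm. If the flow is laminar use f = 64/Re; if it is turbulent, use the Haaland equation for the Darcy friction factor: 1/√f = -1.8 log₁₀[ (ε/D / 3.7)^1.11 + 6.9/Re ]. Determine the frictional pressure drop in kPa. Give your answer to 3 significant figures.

ΔP ≈ 2140 kPa

Q = 4.05 m³/h = 4.05/3600 = 0.001125 m³/s.
Cross-sectional area A = πD²/4 = π(0.0117)²/4 = 0.0001075 m²; mean velocity V = Q/A = 0.001125/0.0001075 = 10.46 m/s.
Reynolds number Re = ρVD/μ = 898 · 10.46 · 0.0117 / 0.243 = 452.4.
Re < 2300 → laminar flow, so f = 64/Re = 64/452.4 = 0.1415 (the turbulent correlation is not needed).
Darcy-Weisbach: ΔP = f(L/D)(ρV²/2) = 0.1415·(3.6/0.0117)·(898·10.46²/2) = 0.1415·307.7·4.916e+04 = 2.14e+06 Pa.
ΔP = 2.14e+06 Pa = 2140 kPa.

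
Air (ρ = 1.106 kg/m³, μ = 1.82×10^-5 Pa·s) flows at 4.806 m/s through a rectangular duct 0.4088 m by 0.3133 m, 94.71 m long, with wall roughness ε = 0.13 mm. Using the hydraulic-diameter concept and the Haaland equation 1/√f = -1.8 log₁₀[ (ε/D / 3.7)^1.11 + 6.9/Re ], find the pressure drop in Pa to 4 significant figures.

ΔP ≈ 66.14 Pa

Hydraulic diameter D_h = 4A/P = 4·(0.4088·0.3133)/(2·(0.4088+0.3133)) = 0.5123/1.444 = 0.3547 m.
Re = ρVD_h/μ = 1.106·4.806·0.3547/1.82e-05 = 1.036e+05.
ε/D_h = 0.00013/0.3547 = 0.000366; Haaland gives 1/√f = -1.8 log₁₀[3.59e-05+6.66e-05] = 7.181, so f = 0.01939.
ΔP = f(L/D_h)(ρV²/2) = 0.01939·94.71/0.3547·12.77 = 66.14 Pa.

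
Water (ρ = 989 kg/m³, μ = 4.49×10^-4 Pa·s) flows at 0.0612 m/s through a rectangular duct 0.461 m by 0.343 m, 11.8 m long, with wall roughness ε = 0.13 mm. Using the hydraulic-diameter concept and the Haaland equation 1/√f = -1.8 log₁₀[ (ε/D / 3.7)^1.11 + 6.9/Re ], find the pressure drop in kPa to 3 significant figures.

ΔP ≈ 0.00119 kPa

Hydraulic diameter D_h = 4A/P = 4·(0.461·0.343)/(2·(0.461+0.343)) = 0.6325/1.608 = 0.3933 m.
Re = ρVD_h/μ = 989·0.0612·0.3933/0.000449 = 5.302e+04.
ε/D_h = 0.00013/0.3933 = 0.000331; Haaland gives 1/√f = -1.8 log₁₀[3.2e-05+0.00013] = 6.822, so f = 0.02149.
ΔP = f(L/D_h)(ρV²/2) = 0.02149·11.8/0.3933·1.852 = 1.194 Pa.
ΔP = 0.00119 kPa.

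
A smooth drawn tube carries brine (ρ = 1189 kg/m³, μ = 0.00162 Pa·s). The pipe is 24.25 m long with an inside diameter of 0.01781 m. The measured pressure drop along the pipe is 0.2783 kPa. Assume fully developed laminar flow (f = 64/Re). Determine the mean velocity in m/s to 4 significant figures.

For laminar flow, f = 64/Re with Re = ρVD/μ, so Darcy-Weisbach reduces to ΔP = 32μLV/D². Solving for V: V = ΔP·D²/(32μL) = 278.3·(0.01781)²/(32·0.00162·24.25) = 0.07022 m/s.
Check: Re = ρVD/μ = 1189·0.07022·0.01781/0.00162 = 917.9 < 2300, so the laminar assumption holds.

V ≈ 0.07022 m/s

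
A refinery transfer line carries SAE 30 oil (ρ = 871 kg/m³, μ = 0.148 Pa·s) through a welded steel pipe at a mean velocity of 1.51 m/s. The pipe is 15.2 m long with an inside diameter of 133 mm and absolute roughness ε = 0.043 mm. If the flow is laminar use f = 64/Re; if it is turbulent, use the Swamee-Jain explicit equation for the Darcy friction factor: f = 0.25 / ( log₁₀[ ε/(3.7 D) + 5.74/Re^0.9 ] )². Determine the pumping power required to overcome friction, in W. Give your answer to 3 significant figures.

P ≈ 129 W

Reynolds number Re = ρVD/μ = 871 · 1.51 · 0.133 / 0.148 = 1182.
Re < 2300 → laminar flow, so f = 64/Re = 64/1182 = 0.05415 (the turbulent correlation is not needed).
Darcy-Weisbach: ΔP = f(L/D)(ρV²/2) = 0.05415·(15.2/0.133)·(871·1.51²/2) = 0.05415·114.3·993 = 6145 Pa.
Q = V·A = 1.51·0.01389 = 0.02098 m³/s.
Pumping power P = QΔP = 0.02098·6145 = 128.9 W = 129 W.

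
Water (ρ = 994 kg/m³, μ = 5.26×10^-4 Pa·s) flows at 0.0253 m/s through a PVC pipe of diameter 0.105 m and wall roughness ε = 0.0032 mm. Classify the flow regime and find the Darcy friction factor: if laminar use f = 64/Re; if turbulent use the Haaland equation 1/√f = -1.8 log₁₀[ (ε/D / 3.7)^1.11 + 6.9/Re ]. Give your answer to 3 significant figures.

Re = ρVD/μ = 994·0.0253·0.105/0.000526 = 5020.
Re > 4000 → turbulent. ε/D = 3.2e-06/0.105 = 3.05e-05; Haaland: 1/√f = -1.8 log₁₀[2.27e-06 + 0.00137] = 5.15, so f = 0.0377.

f ≈ 0.0377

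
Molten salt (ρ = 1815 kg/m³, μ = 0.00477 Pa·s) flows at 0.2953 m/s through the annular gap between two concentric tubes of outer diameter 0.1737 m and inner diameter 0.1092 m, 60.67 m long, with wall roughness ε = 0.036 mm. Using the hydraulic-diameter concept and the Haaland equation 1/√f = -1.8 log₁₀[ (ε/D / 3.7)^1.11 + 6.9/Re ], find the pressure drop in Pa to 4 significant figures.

Hydraulic diameter D_h = 4A/P = D_o - D_i = 0.1737 - 0.1092 = 0.0645 m.
Re = ρVD_h/μ = 1815·0.2953·0.0645/0.00477 = 7247.
ε/D_h = 3.6e-05/0.0645 = 0.000558; Haaland gives 1/√f = -1.8 log₁₀[5.73e-05+0.000952] = 5.393, so f = 0.03439.
ΔP = f(L/D_h)(ρV²/2) = 0.03439·60.67/0.0645·79.14 = 2560 Pa.

ΔP ≈ 2560 Pa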